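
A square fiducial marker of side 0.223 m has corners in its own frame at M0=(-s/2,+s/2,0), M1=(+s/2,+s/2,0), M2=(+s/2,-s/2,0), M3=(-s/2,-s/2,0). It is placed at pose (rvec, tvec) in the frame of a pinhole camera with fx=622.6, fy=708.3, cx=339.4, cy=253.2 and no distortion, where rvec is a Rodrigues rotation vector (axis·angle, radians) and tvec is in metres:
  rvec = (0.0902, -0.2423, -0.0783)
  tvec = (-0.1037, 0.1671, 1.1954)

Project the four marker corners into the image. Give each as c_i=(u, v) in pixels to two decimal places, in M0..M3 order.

c0=(231.67, 425.85) c1=(345.27, 407.18) c2=(337.75, 280.44) c3=(221.66, 293.70)

Intrinsics K: fx=622.6, fy=708.3, cx=339.4, cy=253.2
Marker side s = 0.223 m; corners in marker frame (Z=0):
  M0 = (-0.1115, +0.1115, 0)
  M1 = (+0.1115, +0.1115, 0)
  M2 = (+0.1115, -0.1115, 0)
  M3 = (-0.1115, -0.1115, 0)
rvec = (0.0902, -0.2423, -0.0783), |rvec| = θ = 0.27014 rad = 15.478°
Rodrigues: sinθ=0.26687, 1−cosθ=0.03627; R = I + sinθ·[k]× + (1−cosθ)·[k]×²:
    [+0.96778 +0.06649 -0.24287]
    [-0.08821 +0.99291 -0.07968]
    [+0.23585 +0.09854 +0.96678]
t = (-0.1037, 0.1671, 1.1954) m
M0: Pc = R·M0+t = (-0.20419, +0.28765, +1.18009); u = 622.6·(-0.20419)/1.18009 + 339.4 = 231.6701, v = 708.3·(+0.28765)/1.18009 + 253.2 = 425.8472
M1: Pc = R·M1+t = (+0.01162, +0.26797, +1.23268); u = 622.6·(+0.01162)/1.23268 + 339.4 = 345.2693, v = 708.3·(+0.26797)/1.23268 + 253.2 = 407.1776
M2: Pc = R·M2+t = (-0.00321, +0.04655, +1.21071); u = 622.6·(-0.00321)/1.21071 + 339.4 = 337.7511, v = 708.3·(+0.04655)/1.21071 + 253.2 = 280.4359
M3: Pc = R·M3+t = (-0.21902, +0.06623, +1.15812); u = 622.6·(-0.21902)/1.15812 + 339.4 = 221.6550, v = 708.3·(+0.06623)/1.15812 + 253.2 = 293.7038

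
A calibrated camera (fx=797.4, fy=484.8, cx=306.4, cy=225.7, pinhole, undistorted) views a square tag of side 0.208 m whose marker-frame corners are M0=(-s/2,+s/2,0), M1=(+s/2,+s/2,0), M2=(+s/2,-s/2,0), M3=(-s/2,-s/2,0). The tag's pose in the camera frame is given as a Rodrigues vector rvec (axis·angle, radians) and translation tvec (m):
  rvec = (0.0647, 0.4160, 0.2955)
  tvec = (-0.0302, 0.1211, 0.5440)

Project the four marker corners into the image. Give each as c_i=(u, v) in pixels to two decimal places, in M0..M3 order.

Intrinsics K: fx=797.4, fy=484.8, cx=306.4, cy=225.7
Marker side s = 0.208 m; corners in marker frame (Z=0):
  M0 = (-0.1040, +0.1040, 0)
  M1 = (+0.1040, +0.1040, 0)
  M2 = (+0.1040, -0.1040, 0)
  M3 = (-0.1040, -0.1040, 0)
rvec = (0.0647, 0.4160, 0.2955), |rvec| = θ = 0.51436 rad = 29.470°
Rodrigues: sinθ=0.49197, 1−cosθ=0.12939; R = I + sinθ·[k]× + (1−cosθ)·[k]×²:
    [+0.87266 -0.26948 +0.40725]
    [+0.29581 +0.95525 -0.00176]
    [-0.38855 +0.12201 +0.91332]
t = (-0.0302, 0.1211, 0.5440) m
M0: Pc = R·M0+t = (-0.14898, +0.18968, +0.59710); u = 797.4·(-0.14898)/0.59710 + 306.4 = 107.4404, v = 484.8·(+0.18968)/0.59710 + 225.7 = 379.7080
M1: Pc = R·M1+t = (+0.03253, +0.25121, +0.51628); u = 797.4·(+0.03253)/0.51628 + 306.4 = 356.6439, v = 484.8·(+0.25121)/0.51628 + 225.7 = 461.5922
M2: Pc = R·M2+t = (+0.08858, +0.05252, +0.49090); u = 797.4·(+0.08858)/0.49090 + 306.4 = 450.2887, v = 484.8·(+0.05252)/0.49090 + 225.7 = 277.5652
M3: Pc = R·M3+t = (-0.09293, -0.00901, +0.57172); u = 797.4·(-0.09293)/0.57172 + 306.4 = 176.7862, v = 484.8·(-0.00901)/0.57172 + 225.7 = 218.0603

c0=(107.44, 379.71) c1=(356.64, 461.59) c2=(450.29, 277.57) c3=(176.79, 218.06)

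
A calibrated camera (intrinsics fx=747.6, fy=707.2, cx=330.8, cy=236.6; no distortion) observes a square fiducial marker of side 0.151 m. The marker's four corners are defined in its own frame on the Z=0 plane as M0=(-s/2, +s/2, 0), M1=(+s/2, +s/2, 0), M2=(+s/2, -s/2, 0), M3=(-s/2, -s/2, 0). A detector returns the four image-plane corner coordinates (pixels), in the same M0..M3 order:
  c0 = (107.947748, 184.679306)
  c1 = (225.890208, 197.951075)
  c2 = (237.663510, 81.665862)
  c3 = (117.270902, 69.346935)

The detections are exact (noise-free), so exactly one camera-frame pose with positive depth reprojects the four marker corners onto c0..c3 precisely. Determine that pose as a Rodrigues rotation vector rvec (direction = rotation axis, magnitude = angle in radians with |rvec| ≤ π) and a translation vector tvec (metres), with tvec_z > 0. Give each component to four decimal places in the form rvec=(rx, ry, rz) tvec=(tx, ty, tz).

Intrinsics K: fx=747.6, fy=707.2, cx=330.8, cy=236.6
Marker side s = 0.151 m; corners in marker frame (Z=0):
  M0 = (-0.0755, +0.0755, 0)
  M1 = (+0.0755, +0.0755, 0)
  M2 = (+0.0755, -0.0755, 0)
  M3 = (-0.0755, -0.0755, 0)
Detected image corners:
  c0 = (107.947748, 184.679306) px
  c1 = (225.890208, 197.951075) px
  c2 = (237.663510, 81.665862) px
  c3 = (117.270902, 69.346935) px
Planar DLT: solve 8×8 A·h = b for H (H[2,2]=1):
  H  [+777.25226 -47.41694 +171.83153]
  H  [+75.58186 +784.28163 +133.94616]
  H  [-0.06886 +0.13007 +1.00000]
B = K⁻¹H; ‖b₁‖=1.080186, ‖b₂‖=1.080186; λ = 2/(‖b₁‖+‖b₂‖) = 0.925767, sign → tz>0 ⇒ λ=+0.925767
r₁ = λ·B[:,0] = (+0.99069,+0.12027,-0.06375); r₂ = λ·B[:,1] = (-0.11200,+0.98639,+0.12041)
r₃ = r₁×r₂ = (+0.07736,-0.11215,+0.99068); SVD([r₁ r₂ r₃]) → R = UVᵀ:
  R  [+0.99069 -0.11200 +0.07736]
  R  [+0.12027 +0.98639 -0.11215]
  R  [-0.06375 +0.12041 +0.99068]
t = (-0.19685, -0.13438, +0.92577) m
tr R = 2.967754; θ = arccos((tr R − 1)/2) = 0.179814 rad = 10.303°
axis k = ((R−Rᵀ)₃₂, (R−Rᵀ)₁₃, (R−Rᵀ)₂₁) / (2 sinθ) = (+0.650175, +0.394495, +0.649342)
rvec = θ·k = (+0.116911, +0.070936, +0.116761)

rvec=(0.1169, 0.0709, 0.1168) tvec=(-0.1969, -0.1344, 0.9258)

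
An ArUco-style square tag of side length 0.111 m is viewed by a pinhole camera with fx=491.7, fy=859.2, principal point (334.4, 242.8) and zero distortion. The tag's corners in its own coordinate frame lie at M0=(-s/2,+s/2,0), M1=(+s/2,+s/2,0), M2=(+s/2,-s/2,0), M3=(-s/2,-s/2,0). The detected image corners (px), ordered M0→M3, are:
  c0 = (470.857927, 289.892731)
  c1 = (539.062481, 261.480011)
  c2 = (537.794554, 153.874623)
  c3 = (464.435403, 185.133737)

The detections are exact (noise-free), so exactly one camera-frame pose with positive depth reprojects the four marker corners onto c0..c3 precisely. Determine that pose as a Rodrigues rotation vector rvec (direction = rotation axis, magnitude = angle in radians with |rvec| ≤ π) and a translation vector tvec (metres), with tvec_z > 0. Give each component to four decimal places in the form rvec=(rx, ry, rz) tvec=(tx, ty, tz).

Intrinsics K: fx=491.7, fy=859.2, cx=334.4, cy=242.8
Marker side s = 0.111 m; corners in marker frame (Z=0):
  M0 = (-0.0555, +0.0555, 0)
  M1 = (+0.0555, +0.0555, 0)
  M2 = (+0.0555, -0.0555, 0)
  M3 = (-0.0555, -0.0555, 0)
Detected image corners:
  c0 = (470.857927, 289.892731) px
  c1 = (539.062481, 261.480011) px
  c2 = (537.794554, 153.874623) px
  c3 = (464.435403, 185.133737) px
Planar DLT: solve 8×8 A·h = b for H (H[2,2]=1):
  H  [+608.50654 +366.28021 +502.99735]
  H  [-280.85398 +1103.27496 +224.58404]
  H  [-0.05629 +0.65913 +1.00000]
B = K⁻¹H; ‖b₁‖=1.314399, ‖b₂‖=1.314399; λ = 2/(‖b₁‖+‖b₂‖) = 0.760804, sign → tz>0 ⇒ λ=+0.760804
r₁ = λ·B[:,0] = (+0.97067,-0.23659,-0.04283); r₂ = λ·B[:,1] = (+0.22570,+0.83522,+0.50147)
r₃ = r₁×r₂ = (-0.08287,-0.49642,+0.86412); SVD([r₁ r₂ r₃]) → R = UVᵀ:
  R  [+0.97067 +0.22570 -0.08287]
  R  [-0.23659 +0.83522 -0.49642]
  R  [-0.04283 +0.50147 +0.86412]
t = (+0.26087, -0.01613, +0.76080) m
tr R = 2.670000; θ = arccos((tr R − 1)/2) = 0.582663 rad = 33.384°
axis k = ((R−Rᵀ)₃₂, (R−Rᵀ)₁₃, (R−Rᵀ)₂₁) / (2 sinθ) = (+0.906762, -0.036383, -0.420071)
rvec = θ·k = (+0.528337, -0.021199, -0.244760)

rvec=(0.5283, -0.0212, -0.2448) tvec=(0.2609, -0.0161, 0.7608)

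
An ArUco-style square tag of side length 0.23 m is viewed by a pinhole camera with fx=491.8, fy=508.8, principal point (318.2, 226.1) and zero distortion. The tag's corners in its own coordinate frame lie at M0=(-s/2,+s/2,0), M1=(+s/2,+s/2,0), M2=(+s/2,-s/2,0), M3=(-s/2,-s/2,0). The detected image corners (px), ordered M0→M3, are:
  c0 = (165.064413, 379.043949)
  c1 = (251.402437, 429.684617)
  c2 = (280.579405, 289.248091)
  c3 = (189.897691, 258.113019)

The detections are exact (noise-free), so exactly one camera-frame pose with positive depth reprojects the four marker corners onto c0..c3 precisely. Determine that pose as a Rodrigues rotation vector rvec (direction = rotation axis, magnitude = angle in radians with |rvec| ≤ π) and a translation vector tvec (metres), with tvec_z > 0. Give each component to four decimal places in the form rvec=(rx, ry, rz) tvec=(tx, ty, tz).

rvec=(-0.0530, 0.6098, 0.2094) tvec=(-0.1781, 0.1923, 0.8778)

Intrinsics K: fx=491.8, fy=508.8, cx=318.2, cy=226.1
Marker side s = 0.23 m; corners in marker frame (Z=0):
  M0 = (-0.1150, +0.1150, 0)
  M1 = (+0.1150, +0.1150, 0)
  M2 = (+0.1150, -0.1150, 0)
  M3 = (-0.1150, -0.1150, 0)
Detected image corners:
  c0 = (165.064413, 379.043949) px
  c1 = (251.402437, 429.684617) px
  c2 = (280.579405, 289.248091) px
  c3 = (189.897691, 258.113019) px
Planar DLT: solve 8×8 A·h = b for H (H[2,2]=1):
  H  [+239.94156 -113.59234 +218.38915]
  H  [-43.65470 +569.76190 +337.59184]
  H  [-0.65334 +0.01403 +1.00000]
B = K⁻¹H; ‖b₁‖=1.139245, ‖b₂‖=1.139245; λ = 2/(‖b₁‖+‖b₂‖) = 0.877774, sign → tz>0 ⇒ λ=+0.877774
r₁ = λ·B[:,0] = (+0.79930,+0.17953,-0.57348); r₂ = λ·B[:,1] = (-0.21071,+0.97747,+0.01232)
r₃ = r₁×r₂ = (+0.56278,+0.11099,+0.81912); SVD([r₁ r₂ r₃]) → R = UVᵀ:
  R  [+0.79930 -0.21071 +0.56278]
  R  [+0.17953 +0.97747 +0.11099]
  R  [-0.57348 +0.01232 +0.81912]
t = (-0.17814, +0.19234, +0.87777) m
tr R = 2.595897; θ = arccos((tr R − 1)/2) = 0.646912 rad = 37.065°
axis k = ((R−Rᵀ)₃₂, (R−Rᵀ)₁₃, (R−Rᵀ)₂₁) / (2 sinθ) = (-0.081858, +0.942601, +0.323733)
rvec = θ·k = (-0.052955, +0.609780, +0.209427)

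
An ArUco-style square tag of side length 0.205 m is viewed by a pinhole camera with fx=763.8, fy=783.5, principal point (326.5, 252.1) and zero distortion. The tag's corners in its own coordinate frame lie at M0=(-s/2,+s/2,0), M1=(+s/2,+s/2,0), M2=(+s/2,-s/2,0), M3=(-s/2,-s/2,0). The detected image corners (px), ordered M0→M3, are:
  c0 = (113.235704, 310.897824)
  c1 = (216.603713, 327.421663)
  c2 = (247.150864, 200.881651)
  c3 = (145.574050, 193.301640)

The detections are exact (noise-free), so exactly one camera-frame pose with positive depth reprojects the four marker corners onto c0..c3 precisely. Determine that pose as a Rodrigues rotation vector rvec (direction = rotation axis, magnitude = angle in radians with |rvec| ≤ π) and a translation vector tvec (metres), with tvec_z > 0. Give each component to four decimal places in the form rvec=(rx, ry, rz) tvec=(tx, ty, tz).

Intrinsics K: fx=763.8, fy=783.5, cx=326.5, cy=252.1
Marker side s = 0.205 m; corners in marker frame (Z=0):
  M0 = (-0.1025, +0.1025, 0)
  M1 = (+0.1025, +0.1025, 0)
  M2 = (+0.1025, -0.1025, 0)
  M3 = (-0.1025, -0.1025, 0)
Detected image corners:
  c0 = (113.235704, 310.897824) px
  c1 = (216.603713, 327.421663) px
  c2 = (247.150864, 200.881651) px
  c3 = (145.574050, 193.301640) px
Planar DLT: solve 8×8 A·h = b for H (H[2,2]=1):
  H  [+438.59209 -187.70888 +179.16706]
  H  [-29.06816 +545.85844 +256.73282]
  H  [-0.33873 -0.18920 +1.00000]
B = K⁻¹H; ‖b₁‖=0.798058, ‖b₂‖=0.798058; λ = 2/(‖b₁‖+‖b₂‖) = 1.253042, sign → tz>0 ⇒ λ=+1.253042
r₁ = λ·B[:,0] = (+0.90096,+0.09008,-0.42444); r₂ = λ·B[:,1] = (-0.20660,+0.94927,-0.23708)
r₃ = r₁×r₂ = (+0.38155,+0.30129,+0.87387); SVD([r₁ r₂ r₃]) → R = UVᵀ:
  R  [+0.90096 -0.20660 +0.38155]
  R  [+0.09008 +0.94927 +0.30129]
  R  [-0.42444 -0.23708 +0.87387]
t = (-0.24171, +0.00741, +1.25304) m
tr R = 2.724096; θ = arccos((tr R − 1)/2) = 0.531500 rad = 30.453°
axis k = ((R−Rᵀ)₃₂, (R−Rᵀ)₁₃, (R−Rᵀ)₂₁) / (2 sinθ) = (-0.531118, +0.795141, +0.292684)
rvec = θ·k = (-0.282289, +0.422617, +0.155562)

rvec=(-0.2823, 0.4226, 0.1556) tvec=(-0.2417, 0.0074, 1.2530)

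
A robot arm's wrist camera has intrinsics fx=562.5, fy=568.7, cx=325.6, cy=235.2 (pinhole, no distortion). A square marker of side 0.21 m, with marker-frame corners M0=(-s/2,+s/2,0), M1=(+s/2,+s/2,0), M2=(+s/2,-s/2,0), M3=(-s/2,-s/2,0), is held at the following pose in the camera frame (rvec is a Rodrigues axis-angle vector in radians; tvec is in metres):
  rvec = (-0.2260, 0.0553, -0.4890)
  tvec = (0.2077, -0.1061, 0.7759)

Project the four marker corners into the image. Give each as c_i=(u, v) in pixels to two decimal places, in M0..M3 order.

Intrinsics K: fx=562.5, fy=568.7, cx=325.6, cy=235.2
Marker side s = 0.21 m; corners in marker frame (Z=0):
  M0 = (-0.1050, +0.1050, 0)
  M1 = (+0.1050, +0.1050, 0)
  M2 = (+0.1050, -0.1050, 0)
  M3 = (-0.1050, -0.1050, 0)
rvec = (-0.2260, 0.0553, -0.4890), |rvec| = θ = 0.54153 rad = 31.027°
Rodrigues: sinθ=0.51545, 1−cosθ=0.14308; R = I + sinθ·[k]× + (1−cosθ)·[k]×²:
    [+0.88184 +0.45935 +0.10656]
    [-0.47155 +0.85841 +0.20192]
    [+0.00128 -0.22831 +0.97359]
t = (0.2077, -0.1061, 0.7759) m
M0: Pc = R·M0+t = (+0.16334, +0.03355, +0.75179); u = 562.5·(+0.16334)/0.75179 + 325.6 = 447.8117, v = 568.7·(+0.03355)/0.75179 + 235.2 = 260.5759
M1: Pc = R·M1+t = (+0.34853, -0.06548, +0.75206); u = 562.5·(+0.34853)/0.75206 + 325.6 = 586.2770, v = 568.7·(-0.06548)/0.75206 + 235.2 = 185.6857
M2: Pc = R·M2+t = (+0.25206, -0.24575, +0.80001); u = 562.5·(+0.25206)/0.80001 + 325.6 = 502.8292, v = 568.7·(-0.24575)/0.80001 + 235.2 = 60.5071
M3: Pc = R·M3+t = (+0.06687, -0.14672, +0.79974); u = 562.5·(+0.06687)/0.79974 + 325.6 = 372.6369, v = 568.7·(-0.14672)/0.79974 + 235.2 = 130.8654

c0=(447.81, 260.58) c1=(586.28, 185.69) c2=(502.83, 60.51) c3=(372.64, 130.87)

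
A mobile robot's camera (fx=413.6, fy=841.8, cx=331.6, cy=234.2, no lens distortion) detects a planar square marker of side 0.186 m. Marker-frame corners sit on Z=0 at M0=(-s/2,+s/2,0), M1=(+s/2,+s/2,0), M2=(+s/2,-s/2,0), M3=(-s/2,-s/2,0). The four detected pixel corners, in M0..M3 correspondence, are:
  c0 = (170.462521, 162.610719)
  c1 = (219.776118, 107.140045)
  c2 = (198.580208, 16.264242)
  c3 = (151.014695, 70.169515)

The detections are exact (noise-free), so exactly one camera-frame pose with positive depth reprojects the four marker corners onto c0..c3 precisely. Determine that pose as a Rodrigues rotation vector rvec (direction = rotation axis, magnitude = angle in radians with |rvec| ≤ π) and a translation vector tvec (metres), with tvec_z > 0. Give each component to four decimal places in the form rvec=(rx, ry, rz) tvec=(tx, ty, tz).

Intrinsics K: fx=413.6, fy=841.8, cx=331.6, cy=234.2
Marker side s = 0.186 m; corners in marker frame (Z=0):
  M0 = (-0.0930, +0.0930, 0)
  M1 = (+0.0930, +0.0930, 0)
  M2 = (+0.0930, -0.0930, 0)
  M3 = (-0.0930, -0.0930, 0)
Detected image corners:
  c0 = (170.462521, 162.610719) px
  c1 = (219.776118, 107.140045) px
  c2 = (198.580208, 16.264242) px
  c3 = (151.014695, 70.169515) px
Planar DLT: solve 8×8 A·h = b for H (H[2,2]=1):
  H  [+256.80469 +74.84900 +184.73950]
  H  [-295.65371 +476.23366 +88.30212]
  H  [-0.01915 -0.18599 +1.00000]
B = K⁻¹H; ‖b₁‖=0.724447, ‖b₂‖=0.724447; λ = 2/(‖b₁‖+‖b₂‖) = 1.380362, sign → tz>0 ⇒ λ=+1.380362
r₁ = λ·B[:,0] = (+0.87826,-0.47745,-0.02643); r₂ = λ·B[:,1] = (+0.45563,+0.85234,-0.25673)
r₃ = r₁×r₂ = (+0.14511,+0.21343,+0.96612); SVD([r₁ r₂ r₃]) → R = UVᵀ:
  R  [+0.87826 +0.45563 +0.14511]
  R  [-0.47745 +0.85234 +0.21343]
  R  [-0.02643 -0.25673 +0.96612]
t = (-0.49014, -0.23924, +1.38036) m
tr R = 2.696724; θ = arccos((tr R − 1)/2) = 0.557913 rad = 31.966°
axis k = ((R−Rᵀ)₃₂, (R−Rᵀ)₁₃, (R−Rᵀ)₂₁) / (2 sinθ) = (-0.444039, +0.162007, -0.881240)
rvec = θ·k = (-0.247735, +0.090386, -0.491655)

rvec=(-0.2477, 0.0904, -0.4917) tvec=(-0.4901, -0.2392, 1.3804)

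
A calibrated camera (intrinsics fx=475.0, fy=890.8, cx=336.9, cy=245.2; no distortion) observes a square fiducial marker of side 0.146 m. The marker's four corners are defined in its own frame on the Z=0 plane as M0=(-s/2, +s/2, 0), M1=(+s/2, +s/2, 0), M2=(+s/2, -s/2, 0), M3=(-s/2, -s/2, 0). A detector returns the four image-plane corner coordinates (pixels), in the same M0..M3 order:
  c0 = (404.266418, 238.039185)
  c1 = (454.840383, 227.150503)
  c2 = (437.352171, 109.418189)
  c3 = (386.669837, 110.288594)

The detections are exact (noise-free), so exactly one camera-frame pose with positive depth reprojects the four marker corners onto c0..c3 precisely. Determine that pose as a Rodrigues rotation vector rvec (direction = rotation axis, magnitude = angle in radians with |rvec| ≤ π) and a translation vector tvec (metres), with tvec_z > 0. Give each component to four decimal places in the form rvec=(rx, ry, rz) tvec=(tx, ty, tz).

rvec=(-0.2388, -0.5707, -0.1677) tvec=(0.1789, -0.0842, 1.0021)

Intrinsics K: fx=475.0, fy=890.8, cx=336.9, cy=245.2
Marker side s = 0.146 m; corners in marker frame (Z=0):
  M0 = (-0.0730, +0.0730, 0)
  M1 = (+0.0730, +0.0730, 0)
  M2 = (+0.0730, -0.0730, 0)
  M3 = (-0.0730, -0.0730, 0)
Detected image corners:
  c0 = (404.266418, 238.039185) px
  c1 = (454.840383, 227.150503) px
  c2 = (437.352171, 109.418189) px
  c3 = (386.669837, 110.288594) px
Planar DLT: solve 8×8 A·h = b for H (H[2,2]=1):
  H  [+578.46029 +46.02903 +421.68692]
  H  [+54.44817 +809.15932 +170.31691]
  H  [+0.55061 -0.17612 +1.00000]
B = K⁻¹H; ‖b₁‖=0.997872, ‖b₂‖=0.997872; λ = 2/(‖b₁‖+‖b₂‖) = 1.002132, sign → tz>0 ⇒ λ=+1.002132
r₁ = λ·B[:,0] = (+0.82905,-0.09063,+0.55179); r₂ = λ·B[:,1] = (+0.22229,+0.95887,-0.17650)
r₃ = r₁×r₂ = (-0.51309,+0.26898,+0.81510); SVD([r₁ r₂ r₃]) → R = UVᵀ:
  R  [+0.82905 +0.22229 -0.51309]
  R  [-0.09063 +0.95887 +0.26898]
  R  [+0.55179 -0.17650 +0.81510]
t = (+0.17888, -0.08424, +1.00213) m
tr R = 2.603014; θ = arccos((tr R − 1)/2) = 0.640985 rad = 36.726°
axis k = ((R−Rᵀ)₃₂, (R−Rᵀ)₁₃, (R−Rᵀ)₂₁) / (2 sinθ) = (-0.372486, -0.890390, -0.261649)
rvec = θ·k = (-0.238758, -0.570727, -0.167713)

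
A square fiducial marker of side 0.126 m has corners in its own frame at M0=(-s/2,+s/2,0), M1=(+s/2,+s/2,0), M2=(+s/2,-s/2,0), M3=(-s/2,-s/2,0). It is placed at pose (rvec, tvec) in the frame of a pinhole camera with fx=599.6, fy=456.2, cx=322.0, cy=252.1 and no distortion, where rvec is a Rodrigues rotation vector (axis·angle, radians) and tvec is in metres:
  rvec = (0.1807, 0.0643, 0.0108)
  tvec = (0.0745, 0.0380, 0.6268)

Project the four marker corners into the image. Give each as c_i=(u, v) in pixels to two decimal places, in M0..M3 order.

c0=(332.57, 322.39) c1=(451.58, 324.76) c2=(457.00, 234.99) c3=(333.56, 233.68)

Intrinsics K: fx=599.6, fy=456.2, cx=322.0, cy=252.1
Marker side s = 0.126 m; corners in marker frame (Z=0):
  M0 = (-0.0630, +0.0630, 0)
  M1 = (+0.0630, +0.0630, 0)
  M2 = (+0.0630, -0.0630, 0)
  M3 = (-0.0630, -0.0630, 0)
rvec = (0.1807, 0.0643, 0.0108), |rvec| = θ = 0.19210 rad = 11.007°
Rodrigues: sinθ=0.19092, 1−cosθ=0.01840; R = I + sinθ·[k]× + (1−cosθ)·[k]×²:
    [+0.99788 -0.00494 +0.06488]
    [+0.01653 +0.98367 -0.17924]
    [-0.06293 +0.17994 +0.98166]
t = (0.0745, 0.0380, 0.6268) m
M0: Pc = R·M0+t = (+0.01132, +0.09893, +0.64210); u = 599.6·(+0.01132)/0.64210 + 322.0 = 332.5727, v = 456.2·(+0.09893)/0.64210 + 252.1 = 322.3877
M1: Pc = R·M1+t = (+0.13706, +0.10101, +0.63417); u = 599.6·(+0.13706)/0.63417 + 322.0 = 451.5837, v = 456.2·(+0.10101)/0.63417 + 252.1 = 324.7644
M2: Pc = R·M2+t = (+0.13768, -0.02293, +0.61150); u = 599.6·(+0.13768)/0.61150 + 322.0 = 456.9988, v = 456.2·(-0.02293)/0.61150 + 252.1 = 234.9935
M3: Pc = R·M3+t = (+0.01194, -0.02501, +0.61943); u = 599.6·(+0.01194)/0.61943 + 322.0 = 333.5625, v = 456.2·(-0.02501)/0.61943 + 252.1 = 233.6790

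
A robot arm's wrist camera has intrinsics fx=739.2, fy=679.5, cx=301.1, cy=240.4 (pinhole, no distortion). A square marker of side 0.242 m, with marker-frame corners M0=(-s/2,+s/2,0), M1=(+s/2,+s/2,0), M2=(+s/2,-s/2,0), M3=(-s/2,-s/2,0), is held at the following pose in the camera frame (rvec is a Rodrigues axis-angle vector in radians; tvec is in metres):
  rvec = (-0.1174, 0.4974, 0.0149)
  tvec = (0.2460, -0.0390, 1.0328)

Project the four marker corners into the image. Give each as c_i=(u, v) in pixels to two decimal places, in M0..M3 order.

c0=(393.37, 292.69) c1=(567.87, 296.51) c2=(568.52, 129.77) c3=(398.11, 143.47)

Intrinsics K: fx=739.2, fy=679.5, cx=301.1, cy=240.4
Marker side s = 0.242 m; corners in marker frame (Z=0):
  M0 = (-0.1210, +0.1210, 0)
  M1 = (+0.1210, +0.1210, 0)
  M2 = (+0.1210, -0.1210, 0)
  M3 = (-0.1210, -0.1210, 0)
rvec = (-0.1174, 0.4974, 0.0149), |rvec| = θ = 0.51128 rad = 29.294°
Rodrigues: sinθ=0.48930, 1−cosθ=0.12788; R = I + sinθ·[k]× + (1−cosθ)·[k]×²:
    [+0.87886 -0.04283 +0.47515]
    [-0.01431 +0.99315 +0.11598]
    [-0.47687 -0.10873 +0.87223]
t = (0.2460, -0.0390, 1.0328) m
M0: Pc = R·M0+t = (+0.13448, +0.08290, +1.07734); u = 739.2·(+0.13448)/1.07734 + 301.1 = 393.3682, v = 679.5·(+0.08290)/1.07734 + 240.4 = 292.6879
M1: Pc = R·M1+t = (+0.34716, +0.07944, +0.96194); u = 739.2·(+0.34716)/0.96194 + 301.1 = 567.8732, v = 679.5·(+0.07944)/0.96194 + 240.4 = 296.5149
M2: Pc = R·M2+t = (+0.35752, -0.16090, +0.98826); u = 739.2·(+0.35752)/0.98826 + 301.1 = 568.5226, v = 679.5·(-0.16090)/0.98826 + 240.4 = 129.7676
M3: Pc = R·M3+t = (+0.14484, -0.15744, +1.10366); u = 739.2·(+0.14484)/1.10366 + 301.1 = 398.1100, v = 679.5·(-0.15744)/1.10366 + 240.4 = 143.4674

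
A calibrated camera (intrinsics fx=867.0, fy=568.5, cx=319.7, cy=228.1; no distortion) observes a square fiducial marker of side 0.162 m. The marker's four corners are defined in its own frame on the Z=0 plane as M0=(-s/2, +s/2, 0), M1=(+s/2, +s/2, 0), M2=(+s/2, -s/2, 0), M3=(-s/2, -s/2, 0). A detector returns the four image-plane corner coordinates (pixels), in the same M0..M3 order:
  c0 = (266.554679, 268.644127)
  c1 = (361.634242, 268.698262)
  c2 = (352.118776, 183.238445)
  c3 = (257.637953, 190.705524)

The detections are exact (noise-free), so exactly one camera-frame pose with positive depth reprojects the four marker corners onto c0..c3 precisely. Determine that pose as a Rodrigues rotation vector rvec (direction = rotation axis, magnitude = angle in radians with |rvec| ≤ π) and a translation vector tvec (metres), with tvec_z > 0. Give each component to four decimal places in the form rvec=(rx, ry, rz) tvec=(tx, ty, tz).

rvec=(0.0430, 0.6927, -0.0644) tvec=(-0.0161, -0.0003, 1.1264)

Intrinsics K: fx=867.0, fy=568.5, cx=319.7, cy=228.1
Marker side s = 0.162 m; corners in marker frame (Z=0):
  M0 = (-0.0810, +0.0810, 0)
  M1 = (+0.0810, +0.0810, 0)
  M2 = (+0.0810, -0.0810, 0)
  M3 = (-0.0810, -0.0810, 0)
Detected image corners:
  c0 = (266.554679, 268.644127) px
  c1 = (361.634242, 268.698262) px
  c2 = (352.118776, 183.238445) px
  c3 = (257.637953, 190.705524) px
Planar DLT: solve 8×8 A·h = b for H (H[2,2]=1):
  H  [+409.42068 +61.81527 +307.31391]
  H  [-152.14595 +506.93752 +227.96035]
  H  [-0.56754 +0.01619 +1.00000]
B = K⁻¹H; ‖b₁‖=0.887769, ‖b₂‖=0.887769; λ = 2/(‖b₁‖+‖b₂‖) = 1.126419, sign → tz>0 ⇒ λ=+1.126419
r₁ = λ·B[:,0] = (+0.76766,-0.04496,-0.63928); r₂ = λ·B[:,1] = (+0.07359,+0.99712,+0.01824)
r₃ = r₁×r₂ = (+0.63662,-0.06104,+0.76876); SVD([r₁ r₂ r₃]) → R = UVᵀ:
  R  [+0.76766 +0.07359 +0.63662]
  R  [-0.04496 +0.99712 -0.06104]
  R  [-0.63928 +0.01824 +0.76876]
t = (-0.01609, -0.00028, +1.12642) m
tr R = 2.533533; θ = arccos((tr R − 1)/2) = 0.697007 rad = 39.936°
axis k = ((R−Rᵀ)₃₂, (R−Rᵀ)₁₃, (R−Rᵀ)₂₁) / (2 sinθ) = (+0.061752, +0.993811, -0.092336)
rvec = θ·k = (+0.043041, +0.692694, -0.064359)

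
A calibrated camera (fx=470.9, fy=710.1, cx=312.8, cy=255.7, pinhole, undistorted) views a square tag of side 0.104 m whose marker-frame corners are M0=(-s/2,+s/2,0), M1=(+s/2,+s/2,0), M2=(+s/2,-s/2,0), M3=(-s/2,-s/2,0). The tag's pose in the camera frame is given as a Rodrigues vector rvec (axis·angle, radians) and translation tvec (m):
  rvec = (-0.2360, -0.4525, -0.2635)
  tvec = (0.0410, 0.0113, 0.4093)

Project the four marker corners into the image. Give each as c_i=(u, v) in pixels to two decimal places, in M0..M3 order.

Intrinsics K: fx=470.9, fy=710.1, cx=312.8, cy=255.7
Marker side s = 0.104 m; corners in marker frame (Z=0):
  M0 = (-0.0520, +0.0520, 0)
  M1 = (+0.0520, +0.0520, 0)
  M2 = (+0.0520, -0.0520, 0)
  M3 = (-0.0520, -0.0520, 0)
rvec = (-0.2360, -0.4525, -0.2635), |rvec| = θ = 0.57436 rad = 32.908°
Rodrigues: sinθ=0.54329, 1−cosθ=0.16046; R = I + sinθ·[k]× + (1−cosθ)·[k]×²:
    [+0.86663 +0.30119 -0.39778]
    [-0.19731 +0.93914 +0.28123]
    [+0.45828 -0.16524 +0.87331]
t = (0.0410, 0.0113, 0.4093) m
M0: Pc = R·M0+t = (+0.01160, +0.07040, +0.37688); u = 470.9·(+0.01160)/0.37688 + 312.8 = 327.2903, v = 710.1·(+0.07040)/0.37688 + 255.7 = 388.3362
M1: Pc = R·M1+t = (+0.10173, +0.04988, +0.42454); u = 470.9·(+0.10173)/0.42454 + 312.8 = 425.6362, v = 710.1·(+0.04988)/0.42454 + 255.7 = 339.1234
M2: Pc = R·M2+t = (+0.07040, -0.04780, +0.44172); u = 470.9·(+0.07040)/0.44172 + 312.8 = 387.8532, v = 710.1·(-0.04780)/0.44172 + 255.7 = 178.8661
M3: Pc = R·M3+t = (-0.01973, -0.02728, +0.39406); u = 470.9·(-0.01973)/0.39406 + 312.8 = 289.2265, v = 710.1·(-0.02728)/0.39406 + 255.7 = 206.5501

c0=(327.29, 388.34) c1=(425.64, 339.12) c2=(387.85, 178.87) c3=(289.23, 206.55)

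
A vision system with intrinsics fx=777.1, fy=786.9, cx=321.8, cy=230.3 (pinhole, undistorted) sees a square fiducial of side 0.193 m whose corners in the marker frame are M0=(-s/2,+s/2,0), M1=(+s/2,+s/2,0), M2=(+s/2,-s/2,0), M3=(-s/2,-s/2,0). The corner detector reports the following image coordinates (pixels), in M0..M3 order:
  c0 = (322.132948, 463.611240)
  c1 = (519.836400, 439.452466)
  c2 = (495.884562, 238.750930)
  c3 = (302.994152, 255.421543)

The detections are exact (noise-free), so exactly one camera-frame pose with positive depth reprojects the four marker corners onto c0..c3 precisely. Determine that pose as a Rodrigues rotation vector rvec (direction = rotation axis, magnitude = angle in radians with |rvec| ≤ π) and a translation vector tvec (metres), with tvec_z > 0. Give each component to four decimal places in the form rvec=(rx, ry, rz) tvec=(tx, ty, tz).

rvec=(-0.1162, -0.1266, -0.0883) tvec=(0.0865, 0.1115, 0.7475)

Intrinsics K: fx=777.1, fy=786.9, cx=321.8, cy=230.3
Marker side s = 0.193 m; corners in marker frame (Z=0):
  M0 = (-0.0965, +0.0965, 0)
  M1 = (+0.0965, +0.0965, 0)
  M2 = (+0.0965, -0.0965, 0)
  M3 = (-0.0965, -0.0965, 0)
Detected image corners:
  c0 = (322.132948, 463.611240) px
  c1 = (519.836400, 439.452466) px
  c2 = (495.884562, 238.750930) px
  c3 = (302.994152, 255.421543) px
Planar DLT: solve 8×8 A·h = b for H (H[2,2]=1):
  H  [+1083.55078 +51.53932 +411.70913]
  H  [-44.33780 +1007.62411 +347.68640]
  H  [+0.17510 -0.14701 +1.00000]
B = K⁻¹H; ‖b₁‖=1.337724, ‖b₂‖=1.337724; λ = 2/(‖b₁‖+‖b₂‖) = 0.747538, sign → tz>0 ⇒ λ=+0.747538
r₁ = λ·B[:,0] = (+0.98813,-0.08043,+0.13089); r₂ = λ·B[:,1] = (+0.09509,+0.98938,-0.10990)
r₃ = r₁×r₂ = (-0.12066,+0.12104,+0.98529); SVD([r₁ r₂ r₃]) → R = UVᵀ:
  R  [+0.98813 +0.09509 -0.12066]
  R  [-0.08043 +0.98938 +0.12104]
  R  [+0.13089 -0.10990 +0.98529]
t = (+0.08649, +0.11151, +0.74754) m
tr R = 2.962800; θ = arccos((tr R − 1)/2) = 0.193172 rad = 11.068°
axis k = ((R−Rᵀ)₃₂, (R−Rᵀ)₁₃, (R−Rᵀ)₂₁) / (2 sinθ) = (-0.601471, -0.655181, -0.457133)
rvec = θ·k = (-0.116187, -0.126563, -0.088305)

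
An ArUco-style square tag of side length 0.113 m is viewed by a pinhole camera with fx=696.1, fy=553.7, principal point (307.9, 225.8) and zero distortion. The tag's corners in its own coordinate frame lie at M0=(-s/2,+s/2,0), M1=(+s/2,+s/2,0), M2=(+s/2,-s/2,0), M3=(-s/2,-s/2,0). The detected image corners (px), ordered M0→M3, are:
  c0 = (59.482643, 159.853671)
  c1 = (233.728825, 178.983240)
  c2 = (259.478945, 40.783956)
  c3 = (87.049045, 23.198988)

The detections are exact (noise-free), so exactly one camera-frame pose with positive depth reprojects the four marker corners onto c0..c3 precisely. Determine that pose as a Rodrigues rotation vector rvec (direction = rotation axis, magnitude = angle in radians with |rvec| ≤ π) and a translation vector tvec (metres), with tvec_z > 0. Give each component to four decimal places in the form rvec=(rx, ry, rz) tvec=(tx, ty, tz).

rvec=(-0.0498, 0.0346, 0.1406) tvec=(-0.0949, -0.1010, 0.4454)

Intrinsics K: fx=696.1, fy=553.7, cx=307.9, cy=225.8
Marker side s = 0.113 m; corners in marker frame (Z=0):
  M0 = (-0.0565, +0.0565, 0)
  M1 = (+0.0565, +0.0565, 0)
  M2 = (+0.0565, -0.0565, 0)
  M3 = (-0.0565, -0.0565, 0)
Detected image corners:
  c0 = (59.482643, 159.853671) px
  c1 = (233.728825, 178.983240) px
  c2 = (259.478945, 40.783956) px
  c3 = (87.049045, 23.198988) px
Planar DLT: solve 8×8 A·h = b for H (H[2,2]=1):
  H  [+1520.27051 -252.88173 +159.59676]
  H  [+153.82021 +1205.47539 +100.24977]
  H  [-0.08532 -0.10585 +1.00000]
B = K⁻¹H; ‖b₁‖=2.245230, ‖b₂‖=2.245230; λ = 2/(‖b₁‖+‖b₂‖) = 0.445389, sign → tz>0 ⇒ λ=+0.445389
r₁ = λ·B[:,0] = (+0.98953,+0.13923,-0.03800); r₂ = λ·B[:,1] = (-0.14095,+0.98889,-0.04714)
r₃ = r₁×r₂ = (+0.03102,+0.05201,+0.99816); SVD([r₁ r₂ r₃]) → R = UVᵀ:
  R  [+0.98953 -0.14095 +0.03102]
  R  [+0.13923 +0.98889 +0.05201]
  R  [-0.03800 -0.04714 +0.99816]
t = (-0.09489, -0.10099, +0.44539) m
tr R = 2.976589; θ = arccos((tr R − 1)/2) = 0.153155 rad = 8.775°
axis k = ((R−Rᵀ)₃₂, (R−Rᵀ)₁₃, (R−Rᵀ)₂₁) / (2 sinθ) = (-0.324967, +0.226209, +0.918273)
rvec = θ·k = (-0.049770, +0.034645, +0.140638)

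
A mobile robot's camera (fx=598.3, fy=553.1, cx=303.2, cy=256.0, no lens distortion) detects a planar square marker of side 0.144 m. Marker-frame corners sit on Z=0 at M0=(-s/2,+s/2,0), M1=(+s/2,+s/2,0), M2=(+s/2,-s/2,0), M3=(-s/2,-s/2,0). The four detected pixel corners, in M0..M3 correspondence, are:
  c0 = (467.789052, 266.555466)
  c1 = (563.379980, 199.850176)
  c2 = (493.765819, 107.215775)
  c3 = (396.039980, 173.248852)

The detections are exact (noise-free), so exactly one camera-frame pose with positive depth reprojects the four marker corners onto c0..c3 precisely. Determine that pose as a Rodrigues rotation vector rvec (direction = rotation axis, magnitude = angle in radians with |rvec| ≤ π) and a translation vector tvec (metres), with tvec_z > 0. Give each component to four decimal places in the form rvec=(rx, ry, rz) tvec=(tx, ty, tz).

Intrinsics K: fx=598.3, fy=553.1, cx=303.2, cy=256.0
Marker side s = 0.144 m; corners in marker frame (Z=0):
  M0 = (-0.0720, +0.0720, 0)
  M1 = (+0.0720, +0.0720, 0)
  M2 = (+0.0720, -0.0720, 0)
  M3 = (-0.0720, -0.0720, 0)
Detected image corners:
  c0 = (467.789052, 266.555466) px
  c1 = (563.379980, 199.850176) px
  c2 = (493.765819, 107.215775) px
  c3 = (396.039980, 173.248852) px
Planar DLT: solve 8×8 A·h = b for H (H[2,2]=1):
  H  [+721.59032 +527.60029 +480.80388]
  H  [-441.31753 +659.92320 +186.72341]
  H  [+0.10493 +0.07665 +1.00000]
B = K⁻¹H; ‖b₁‖=1.434111, ‖b₂‖=1.434111; λ = 2/(‖b₁‖+‖b₂‖) = 0.697296, sign → tz>0 ⇒ λ=+0.697296
r₁ = λ·B[:,0] = (+0.80391,-0.59024,+0.07317); r₂ = λ·B[:,1] = (+0.58781,+0.80723,+0.05345)
r₃ = r₁×r₂ = (-0.09061,+0.00004,+0.99589); SVD([r₁ r₂ r₃]) → R = UVᵀ:
  R  [+0.80391 +0.58781 -0.09061]
  R  [-0.59024 +0.80723 +0.00004]
  R  [+0.07317 +0.05345 +0.99589]
t = (+0.20699, -0.08734, +0.69730) m
tr R = 2.607024; θ = arccos((tr R − 1)/2) = 0.637625 rad = 36.533°
axis k = ((R−Rᵀ)₃₂, (R−Rᵀ)₁₃, (R−Rᵀ)₂₁) / (2 sinθ) = (+0.044859, -0.137563, -0.989477)
rvec = θ·k = (+0.028603, -0.087713, -0.630915)

rvec=(0.0286, -0.0877, -0.6309) tvec=(0.2070, -0.0873, 0.6973)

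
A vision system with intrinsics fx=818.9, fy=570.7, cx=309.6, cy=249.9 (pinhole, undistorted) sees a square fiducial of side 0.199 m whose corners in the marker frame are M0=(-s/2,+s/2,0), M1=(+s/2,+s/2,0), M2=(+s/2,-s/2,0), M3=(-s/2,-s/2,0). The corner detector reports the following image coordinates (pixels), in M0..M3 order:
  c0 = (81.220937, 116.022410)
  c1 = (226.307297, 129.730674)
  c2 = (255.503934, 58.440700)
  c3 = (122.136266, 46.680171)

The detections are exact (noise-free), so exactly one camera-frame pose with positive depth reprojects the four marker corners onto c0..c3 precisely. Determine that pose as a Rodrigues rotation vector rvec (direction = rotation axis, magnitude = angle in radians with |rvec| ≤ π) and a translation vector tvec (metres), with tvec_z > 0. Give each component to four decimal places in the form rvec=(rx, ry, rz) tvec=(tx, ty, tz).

Intrinsics K: fx=818.9, fy=570.7, cx=309.6, cy=249.9
Marker side s = 0.199 m; corners in marker frame (Z=0):
  M0 = (-0.0995, +0.0995, 0)
  M1 = (+0.0995, +0.0995, 0)
  M2 = (+0.0995, -0.0995, 0)
  M3 = (-0.0995, -0.0995, 0)
Detected image corners:
  c0 = (81.220937, 116.022410) px
  c1 = (226.307297, 129.730674) px
  c2 = (255.503934, 58.440700) px
  c3 = (122.136266, 46.680171) px
Planar DLT: solve 8×8 A·h = b for H (H[2,2]=1):
  H  [+688.09551 -251.36832 +171.64140]
  H  [+58.52737 +314.89421 +86.14821]
  H  [-0.05987 -0.43804 +1.00000]
B = K⁻¹H; ‖b₁‖=0.874507, ‖b₂‖=0.874507; λ = 2/(‖b₁‖+‖b₂‖) = 1.143501, sign → tz>0 ⇒ λ=+1.143501
r₁ = λ·B[:,0] = (+0.98673,+0.14725,-0.06846); r₂ = λ·B[:,1] = (-0.16163,+0.85028,-0.50090)
r₃ = r₁×r₂ = (-0.01555,+0.50531,+0.86280); SVD([r₁ r₂ r₃]) → R = UVᵀ:
  R  [+0.98673 -0.16163 -0.01555]
  R  [+0.14725 +0.85028 +0.50531]
  R  [-0.06846 -0.50090 +0.86280]
t = (-0.19264, -0.32811, +1.14350) m
tr R = 2.699806; θ = arccos((tr R − 1)/2) = 0.554995 rad = 31.799°
axis k = ((R−Rᵀ)₃₂, (R−Rᵀ)₁₃, (R−Rᵀ)₂₁) / (2 sinθ) = (-0.954766, +0.050203, +0.293089)
rvec = θ·k = (-0.529891, +0.027862, +0.162663)

rvec=(-0.5299, 0.0279, 0.1627) tvec=(-0.1926, -0.3281, 1.1435)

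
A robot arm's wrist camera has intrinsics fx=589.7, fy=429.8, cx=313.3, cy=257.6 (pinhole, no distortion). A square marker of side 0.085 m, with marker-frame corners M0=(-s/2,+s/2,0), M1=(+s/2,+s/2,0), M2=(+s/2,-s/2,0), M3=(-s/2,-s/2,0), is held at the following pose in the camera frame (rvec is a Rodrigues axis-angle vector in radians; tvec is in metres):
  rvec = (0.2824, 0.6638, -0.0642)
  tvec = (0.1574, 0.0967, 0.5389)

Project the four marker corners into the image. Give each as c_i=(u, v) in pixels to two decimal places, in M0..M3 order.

Intrinsics K: fx=589.7, fy=429.8, cx=313.3, cy=257.6
Marker side s = 0.085 m; corners in marker frame (Z=0):
  M0 = (-0.0425, +0.0425, 0)
  M1 = (+0.0425, +0.0425, 0)
  M2 = (+0.0425, -0.0425, 0)
  M3 = (-0.0425, -0.0425, 0)
rvec = (0.2824, 0.6638, -0.0642), |rvec| = θ = 0.72422 rad = 41.495°
Rodrigues: sinθ=0.66256, 1−cosθ=0.25099; R = I + sinθ·[k]× + (1−cosθ)·[k]×²:
    [+0.78718 +0.14844 +0.59860]
    [+0.03097 +0.95987 -0.27875]
    [-0.61595 +0.23796 +0.75099]
t = (0.1574, 0.0967, 0.5389) m
M0: Pc = R·M0+t = (+0.13025, +0.13618, +0.57519); u = 589.7·(+0.13025)/0.57519 + 313.3 = 446.8391, v = 429.8·(+0.13618)/0.57519 + 257.6 = 359.3563
M1: Pc = R·M1+t = (+0.19716, +0.13881, +0.52284); u = 589.7·(+0.19716)/0.52284 + 313.3 = 535.6784, v = 429.8·(+0.13881)/0.52284 + 257.6 = 371.7100
M2: Pc = R·M2+t = (+0.18455, +0.05722, +0.50261); u = 589.7·(+0.18455)/0.50261 + 313.3 = 529.8243, v = 429.8·(+0.05722)/0.50261 + 257.6 = 306.5327
M3: Pc = R·M3+t = (+0.11764, +0.05459, +0.55496); u = 589.7·(+0.11764)/0.55496 + 313.3 = 438.2994, v = 429.8·(+0.05459)/0.55496 + 257.6 = 299.8776

c0=(446.84, 359.36) c1=(535.68, 371.71) c2=(529.82, 306.53) c3=(438.30, 299.88)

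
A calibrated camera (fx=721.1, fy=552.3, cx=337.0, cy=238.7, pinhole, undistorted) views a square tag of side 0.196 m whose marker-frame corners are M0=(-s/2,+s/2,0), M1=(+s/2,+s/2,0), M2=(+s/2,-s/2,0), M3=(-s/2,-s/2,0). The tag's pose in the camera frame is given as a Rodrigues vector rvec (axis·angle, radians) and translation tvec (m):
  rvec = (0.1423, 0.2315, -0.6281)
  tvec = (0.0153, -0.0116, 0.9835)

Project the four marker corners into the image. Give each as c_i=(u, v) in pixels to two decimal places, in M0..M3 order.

c0=(334.74, 305.19) c1=(449.61, 245.31) c2=(362.57, 154.39) c3=(250.70, 219.56)

Intrinsics K: fx=721.1, fy=552.3, cx=337.0, cy=238.7
Marker side s = 0.196 m; corners in marker frame (Z=0):
  M0 = (-0.0980, +0.0980, 0)
  M1 = (+0.0980, +0.0980, 0)
  M2 = (+0.0980, -0.0980, 0)
  M3 = (-0.0980, -0.0980, 0)
rvec = (0.1423, 0.2315, -0.6281), |rvec| = θ = 0.68436 rad = 39.211°
Rodrigues: sinθ=0.63218, 1−cosθ=0.22518; R = I + sinθ·[k]× + (1−cosθ)·[k]×²:
    [+0.78456 +0.59605 +0.17088]
    [-0.56437 +0.80059 -0.20136]
    [-0.25682 +0.06154 +0.96450]
t = (0.0153, -0.0116, 0.9835) m
M0: Pc = R·M0+t = (-0.00317, +0.12217, +1.01470); u = 721.1·(-0.00317)/1.01470 + 337.0 = 334.7442, v = 552.3·(+0.12217)/1.01470 + 238.7 = 305.1948
M1: Pc = R·M1+t = (+0.15060, +0.01155, +0.96436); u = 721.1·(+0.15060)/0.96436 + 337.0 = 449.6102, v = 552.3·(+0.01155)/0.96436 + 238.7 = 245.3146
M2: Pc = R·M2+t = (+0.03377, -0.14537, +0.95230); u = 721.1·(+0.03377)/0.95230 + 337.0 = 362.5745, v = 552.3·(-0.14537)/0.95230 + 238.7 = 154.3931
M3: Pc = R·M3+t = (-0.12000, -0.03475, +1.00264); u = 721.1·(-0.12000)/1.00264 + 337.0 = 250.6962, v = 552.3·(-0.03475)/1.00264 + 238.7 = 219.5583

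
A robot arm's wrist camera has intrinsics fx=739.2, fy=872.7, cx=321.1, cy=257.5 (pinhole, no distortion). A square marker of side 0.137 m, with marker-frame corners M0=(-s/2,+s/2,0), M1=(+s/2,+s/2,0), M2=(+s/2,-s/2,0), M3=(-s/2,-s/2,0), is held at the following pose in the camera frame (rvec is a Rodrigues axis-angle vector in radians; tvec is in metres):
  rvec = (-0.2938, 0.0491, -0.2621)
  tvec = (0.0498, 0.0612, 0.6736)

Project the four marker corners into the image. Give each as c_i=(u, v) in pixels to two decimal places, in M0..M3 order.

Intrinsics K: fx=739.2, fy=872.7, cx=321.1, cy=257.5
Marker side s = 0.137 m; corners in marker frame (Z=0):
  M0 = (-0.0685, +0.0685, 0)
  M1 = (+0.0685, +0.0685, 0)
  M2 = (+0.0685, -0.0685, 0)
  M3 = (-0.0685, -0.0685, 0)
rvec = (-0.2938, 0.0491, -0.2621), |rvec| = θ = 0.39677 rad = 22.733°
Rodrigues: sinθ=0.38644, 1−cosθ=0.07769; R = I + sinθ·[k]× + (1−cosθ)·[k]×²:
    [+0.96491 +0.24816 +0.08582]
    [-0.26240 +0.92350 +0.27980]
    [-0.00982 -0.29250 +0.95621]
t = (0.0498, 0.0612, 0.6736) m
M0: Pc = R·M0+t = (+0.00070, +0.14243, +0.65424); u = 739.2·(+0.00070)/0.65424 + 321.1 = 321.8937, v = 872.7·(+0.14243)/0.65424 + 257.5 = 447.4960
M1: Pc = R·M1+t = (+0.13290, +0.10649, +0.65289); u = 739.2·(+0.13290)/0.65289 + 321.1 = 471.5634, v = 872.7·(+0.10649)/0.65289 + 257.5 = 399.8366
M2: Pc = R·M2+t = (+0.09890, -0.02003, +0.69296); u = 739.2·(+0.09890)/0.69296 + 321.1 = 426.5962, v = 872.7·(-0.02003)/0.69296 + 257.5 = 232.2695
M3: Pc = R·M3+t = (-0.03330, +0.01591, +0.69431); u = 739.2·(-0.03330)/0.69431 + 321.1 = 285.6521, v = 872.7·(+0.01591)/0.69431 + 257.5 = 277.5029

c0=(321.89, 447.50) c1=(471.56, 399.84) c2=(426.60, 232.27) c3=(285.65, 277.50)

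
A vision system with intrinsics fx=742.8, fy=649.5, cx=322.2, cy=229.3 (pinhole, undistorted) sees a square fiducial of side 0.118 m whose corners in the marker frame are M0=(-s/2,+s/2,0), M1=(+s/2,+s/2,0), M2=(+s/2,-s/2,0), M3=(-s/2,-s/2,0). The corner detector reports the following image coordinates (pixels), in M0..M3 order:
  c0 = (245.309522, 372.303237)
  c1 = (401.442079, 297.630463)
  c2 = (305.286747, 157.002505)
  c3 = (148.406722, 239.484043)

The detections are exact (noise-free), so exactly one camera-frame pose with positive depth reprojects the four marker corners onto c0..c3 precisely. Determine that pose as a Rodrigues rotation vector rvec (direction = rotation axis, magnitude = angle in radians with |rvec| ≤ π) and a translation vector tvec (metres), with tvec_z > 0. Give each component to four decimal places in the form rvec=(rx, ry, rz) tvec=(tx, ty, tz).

rvec=(0.1595, 0.1263, -0.5318) tvec=(-0.0305, 0.0285, 0.4729)

Intrinsics K: fx=742.8, fy=649.5, cx=322.2, cy=229.3
Marker side s = 0.118 m; corners in marker frame (Z=0):
  M0 = (-0.0590, +0.0590, 0)
  M1 = (+0.0590, +0.0590, 0)
  M2 = (+0.0590, -0.0590, 0)
  M3 = (-0.0590, -0.0590, 0)
Detected image corners:
  c0 = (245.309522, 372.303237) px
  c1 = (401.442079, 297.630463) px
  c2 = (305.286747, 157.002505) px
  c3 = (148.406722, 239.484043) px
Planar DLT: solve 8×8 A·h = b for H (H[2,2]=1):
  H  [+1232.69279 +886.96221 +274.25343]
  H  [-756.11088 +1224.73705 +268.40307]
  H  [-0.34017 +0.25028 +1.00000]
B = K⁻¹H; ‖b₁‖=2.114540, ‖b₂‖=2.114540; λ = 2/(‖b₁‖+‖b₂‖) = 0.472916, sign → tz>0 ⇒ λ=+0.472916
r₁ = λ·B[:,0] = (+0.85460,-0.49375,-0.16087); r₂ = λ·B[:,1] = (+0.51336,+0.84997,+0.11836)
r₃ = r₁×r₂ = (+0.07830,-0.18374,+0.97985); SVD([r₁ r₂ r₃]) → R = UVᵀ:
  R  [+0.85460 +0.51336 +0.07830]
  R  [-0.49375 +0.84997 -0.18374]
  R  [-0.16087 +0.11836 +0.97985]
t = (-0.03053, +0.02847, +0.47292) m
tr R = 2.684420; θ = arccos((tr R − 1)/2) = 0.569427 rad = 32.626°
axis k = ((R−Rᵀ)₃₂, (R−Rᵀ)₁₃, (R−Rᵀ)₂₁) / (2 sinθ) = (+0.280164, +0.221802, -0.933977)
rvec = θ·k = (+0.159533, +0.126300, -0.531831)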